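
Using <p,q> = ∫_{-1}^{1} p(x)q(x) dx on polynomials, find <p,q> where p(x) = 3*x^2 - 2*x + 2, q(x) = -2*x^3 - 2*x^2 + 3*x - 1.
<p,q> = -202/15

Expand the product: p(x)·q(x) = -6*x^5 - 2*x^4 + 9*x^3 - 13*x^2 + 8*x - 2.
∫_{-1}^{1} of each monomial x^k gives [2/(k+1) if k even, 0 if k odd]. Integrating term-by-term (or equivalently evaluating the antiderivative F(x) = -x^6 - 2*x^5/5 + 9*x^4/4 - 13*x^3/3 + 4*x^2 - 2*x at the endpoints):
  F(1) − F(−1) = -89/60 − (719/60) = -202/15.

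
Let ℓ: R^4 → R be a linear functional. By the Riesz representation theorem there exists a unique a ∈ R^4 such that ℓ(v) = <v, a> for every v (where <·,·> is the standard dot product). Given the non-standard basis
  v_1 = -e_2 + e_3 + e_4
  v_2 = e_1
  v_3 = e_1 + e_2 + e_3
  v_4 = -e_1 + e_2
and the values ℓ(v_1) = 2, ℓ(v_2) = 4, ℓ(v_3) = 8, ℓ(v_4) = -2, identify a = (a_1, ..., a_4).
a = (4, 2, 2, 2)

Write a = (a_1, ..., a_4) in the standard basis. For each basis vector v_i, ℓ(v_i) = <v_i, a> is a linear equation in the a_j's. Collect the n equations into a matrix system V a = ℓ, where row i of V is v_i (expressed in the standard basis). Since V is invertible (lower-triangular with 1s on the diagonal, up to permutation), solve by back-substitution:
  V =
[[0, -1, 1, 1],
 [1, 0, 0, 0],
 [1, 1, 1, 0],
 [-1, 1, 0, 0]]
  V a = (2, 4, 8, -2)
Solving gives a = (4, 2, 2, 2).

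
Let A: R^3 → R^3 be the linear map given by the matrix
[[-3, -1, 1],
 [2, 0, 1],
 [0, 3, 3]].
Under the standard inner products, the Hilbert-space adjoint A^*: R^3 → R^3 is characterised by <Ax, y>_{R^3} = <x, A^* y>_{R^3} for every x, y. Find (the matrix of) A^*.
A^* = A^T =
[[-3, 2, 0],
 [-1, 0, 3],
 [1, 1, 3]]

For real matrices with standard dot products, the defining identity <Ax, y> = <x, A^* y> gives (Ax)^T y = x^T (A^*) y, i.e. x^T A^T y = x^T (A^*) y. Since this holds for all x, y, we must have A^* = A^T. Therefore
A^* =
[[-3, 2, 0],
 [-1, 0, 3],
 [1, 1, 3]].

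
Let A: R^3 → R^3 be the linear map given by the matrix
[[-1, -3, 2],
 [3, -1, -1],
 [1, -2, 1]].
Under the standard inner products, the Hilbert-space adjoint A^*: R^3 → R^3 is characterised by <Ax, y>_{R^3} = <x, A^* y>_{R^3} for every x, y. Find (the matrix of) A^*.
A^* = A^T =
[[-1, 3, 1],
 [-3, -1, -2],
 [2, -1, 1]]

For real matrices with standard dot products, the defining identity <Ax, y> = <x, A^* y> gives (Ax)^T y = x^T (A^*) y, i.e. x^T A^T y = x^T (A^*) y. Since this holds for all x, y, we must have A^* = A^T. Therefore
A^* =
[[-1, 3, 1],
 [-3, -1, -2],
 [2, -1, 1]].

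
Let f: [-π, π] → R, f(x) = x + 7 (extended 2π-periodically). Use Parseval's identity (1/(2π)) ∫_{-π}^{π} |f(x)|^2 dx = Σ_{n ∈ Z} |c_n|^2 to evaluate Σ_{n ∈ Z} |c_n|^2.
Σ |c_n|^2 = π^2/3 + 49

Expand and integrate term by term over [-π, π]:
  ∫ (x)^2 dx = 1·(2π^3/3); ∫ 2·1·(7)·x dx = 0 (odd integrand); ∫ 7^2 dx = 49·2π.
So (1/(2π)) ∫_{-π}^{π} (x + 7)^2 dx = 1π^2/3 + 49 = π^2/3 + 49.
Parseval ⇒ Σ |c_n|^2 = π^2/3 + 49.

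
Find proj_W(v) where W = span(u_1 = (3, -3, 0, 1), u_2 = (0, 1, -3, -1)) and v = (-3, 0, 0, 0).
proj_W(v) = (-297/193, 261/193, 108/193, -63/193)

Set up U = [u_1 | ... | u_2] ∈ R^(4×2). The projector onto W = col(U) is P = U (U^T U)^(-1) U^T.
Compute U^T U =
  [19, -4]
  [-4, 11],
and U^T v = (-9, 0).
Solve U^T U · c = U^T v for the coefficients: c = (-99/193, -36/193). The projection is proj_W(v) = U c.
Check: (v - proj_W(v)) · u_1 = 0  (should be 0).
Check: (v - proj_W(v)) · u_2 = 0  (should be 0).
Result: proj_W(v) = (-297/193, 261/193, 108/193, -63/193).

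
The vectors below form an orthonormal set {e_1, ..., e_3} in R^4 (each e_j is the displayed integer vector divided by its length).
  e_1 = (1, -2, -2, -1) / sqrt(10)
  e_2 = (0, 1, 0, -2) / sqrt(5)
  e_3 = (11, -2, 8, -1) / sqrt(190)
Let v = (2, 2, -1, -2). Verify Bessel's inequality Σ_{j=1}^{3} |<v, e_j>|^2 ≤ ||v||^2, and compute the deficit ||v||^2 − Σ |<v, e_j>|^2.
Σ |<v, e_j>|^2 = 794/95; ||v||^2 = 13; deficit = 441/95

Write each e_j = u_j / sqrt(<u_j, u_j>) where u_j is the displayed integer vector. Then <v, e_j> = <v, u_j> / sqrt(<u_j, u_j>), so |<v, e_j>|^2 = <v, u_j>^2 / <u_j, u_j>.
Coefficients: <v, e_1> = 2/sqrt(10), <v, e_2> = 6/sqrt(5), <v, e_3> = 12/sqrt(190).
Square and sum: Σ |<v, e_j>|^2 = 794/95.
Compute ||v||^2 = v·v = 13.
Deficit = 13 − 794/95 = 441/95 ≥ 0, confirming Bessel's inequality. (The deficit equals ||v − Σ <v,e_j> e_j||^2, the squared distance from v to span{e_j}.)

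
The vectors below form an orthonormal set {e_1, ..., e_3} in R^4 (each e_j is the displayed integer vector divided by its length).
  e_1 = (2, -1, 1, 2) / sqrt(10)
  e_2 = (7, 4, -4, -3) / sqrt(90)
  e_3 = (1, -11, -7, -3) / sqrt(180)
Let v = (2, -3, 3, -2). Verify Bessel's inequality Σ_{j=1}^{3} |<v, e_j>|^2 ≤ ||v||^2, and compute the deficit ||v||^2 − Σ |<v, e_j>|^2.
Σ |<v, e_j>|^2 = 6; ||v||^2 = 26; deficit = 20

Write each e_j = u_j / sqrt(<u_j, u_j>) where u_j is the displayed integer vector. Then <v, e_j> = <v, u_j> / sqrt(<u_j, u_j>), so |<v, e_j>|^2 = <v, u_j>^2 / <u_j, u_j>.
Coefficients: <v, e_1> = 6/sqrt(10), <v, e_2> = -4/sqrt(90), <v, e_3> = 20/sqrt(180).
Square and sum: Σ |<v, e_j>|^2 = 6.
Compute ||v||^2 = v·v = 26.
Deficit = 26 − 6 = 20 ≥ 0, confirming Bessel's inequality. (The deficit equals ||v − Σ <v,e_j> e_j||^2, the squared distance from v to span{e_j}.)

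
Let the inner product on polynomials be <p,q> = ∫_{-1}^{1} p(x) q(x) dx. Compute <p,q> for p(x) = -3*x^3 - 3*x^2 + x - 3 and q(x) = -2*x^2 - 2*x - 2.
<p,q> = 352/15

Expand the product: p(x)·q(x) = 6*x^5 + 12*x^4 + 10*x^3 + 10*x^2 + 4*x + 6.
∫_{-1}^{1} of each monomial x^k gives [2/(k+1) if k even, 0 if k odd]. Integrating term-by-term (or equivalently evaluating the antiderivative F(x) = x^6 + 12*x^5/5 + 5*x^4/2 + 10*x^3/3 + 2*x^2 + 6*x at the endpoints):
  F(1) − F(−1) = 517/30 − (-187/30) = 352/15.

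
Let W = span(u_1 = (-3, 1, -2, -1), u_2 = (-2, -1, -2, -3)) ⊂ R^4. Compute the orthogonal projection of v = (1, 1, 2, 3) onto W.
proj_W(v) = (29/21, 9/7, 34/21, 61/21)

Set up U = [u_1 | ... | u_2] ∈ R^(4×2). The projector onto W = col(U) is P = U (U^T U)^(-1) U^T.
Compute U^T U =
  [15, 12]
  [12, 18],
and U^T v = (-9, -16).
Solve U^T U · c = U^T v for the coefficients: c = (5/21, -22/21). The projection is proj_W(v) = U c.
Check: (v - proj_W(v)) · u_1 = 0  (should be 0).
Check: (v - proj_W(v)) · u_2 = 0  (should be 0).
Result: proj_W(v) = (29/21, 9/7, 34/21, 61/21).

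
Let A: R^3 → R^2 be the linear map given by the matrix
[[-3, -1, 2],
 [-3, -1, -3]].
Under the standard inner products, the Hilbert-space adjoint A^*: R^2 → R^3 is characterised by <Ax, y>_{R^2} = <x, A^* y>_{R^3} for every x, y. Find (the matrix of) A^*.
A^* = A^T =
[[-3, -3],
 [-1, -1],
 [2, -3]]

For real matrices with standard dot products, the defining identity <Ax, y> = <x, A^* y> gives (Ax)^T y = x^T (A^*) y, i.e. x^T A^T y = x^T (A^*) y. Since this holds for all x, y, we must have A^* = A^T. Therefore
A^* =
[[-3, -3],
 [-1, -1],
 [2, -3]].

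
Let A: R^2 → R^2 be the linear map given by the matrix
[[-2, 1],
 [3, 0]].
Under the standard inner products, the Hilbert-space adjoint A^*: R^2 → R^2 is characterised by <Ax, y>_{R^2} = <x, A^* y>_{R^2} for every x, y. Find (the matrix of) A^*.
A^* = A^T =
[[-2, 3],
 [1, 0]]

For real matrices with standard dot products, the defining identity <Ax, y> = <x, A^* y> gives (Ax)^T y = x^T (A^*) y, i.e. x^T A^T y = x^T (A^*) y. Since this holds for all x, y, we must have A^* = A^T. Therefore
A^* =
[[-2, 3],
 [1, 0]].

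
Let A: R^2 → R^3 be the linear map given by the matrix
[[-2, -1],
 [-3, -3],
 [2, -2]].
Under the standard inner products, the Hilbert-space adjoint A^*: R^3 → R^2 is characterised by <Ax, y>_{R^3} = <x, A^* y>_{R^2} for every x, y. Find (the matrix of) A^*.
A^* = A^T =
[[-2, -3, 2],
 [-1, -3, -2]]

For real matrices with standard dot products, the defining identity <Ax, y> = <x, A^* y> gives (Ax)^T y = x^T (A^*) y, i.e. x^T A^T y = x^T (A^*) y. Since this holds for all x, y, we must have A^* = A^T. Therefore
A^* =
[[-2, -3, 2],
 [-1, -3, -2]].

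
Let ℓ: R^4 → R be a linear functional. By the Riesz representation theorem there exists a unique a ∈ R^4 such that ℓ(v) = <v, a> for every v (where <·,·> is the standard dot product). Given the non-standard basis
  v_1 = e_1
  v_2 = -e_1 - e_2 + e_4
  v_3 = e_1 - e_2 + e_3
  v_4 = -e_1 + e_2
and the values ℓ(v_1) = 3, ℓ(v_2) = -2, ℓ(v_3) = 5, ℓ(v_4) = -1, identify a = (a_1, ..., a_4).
a = (3, 2, 4, 3)

Write a = (a_1, ..., a_4) in the standard basis. For each basis vector v_i, ℓ(v_i) = <v_i, a> is a linear equation in the a_j's. Collect the n equations into a matrix system V a = ℓ, where row i of V is v_i (expressed in the standard basis). Since V is invertible (lower-triangular with 1s on the diagonal, up to permutation), solve by back-substitution:
  V =
[[1, 0, 0, 0],
 [-1, -1, 0, 1],
 [1, -1, 1, 0],
 [-1, 1, 0, 0]]
  V a = (3, -2, 5, -1)
Solving gives a = (3, 2, 4, 3).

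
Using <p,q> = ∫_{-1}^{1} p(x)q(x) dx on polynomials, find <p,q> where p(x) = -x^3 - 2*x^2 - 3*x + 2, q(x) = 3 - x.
<p,q> = 52/5

Expand the product: p(x)·q(x) = x^4 - x^3 - 3*x^2 - 11*x + 6.
∫_{-1}^{1} of each monomial x^k gives [2/(k+1) if k even, 0 if k odd]. Integrating term-by-term (or equivalently evaluating the antiderivative F(x) = x^5/5 - x^4/4 - x^3 - 11*x^2/2 + 6*x at the endpoints):
  F(1) − F(−1) = -11/20 − (-219/20) = 52/5.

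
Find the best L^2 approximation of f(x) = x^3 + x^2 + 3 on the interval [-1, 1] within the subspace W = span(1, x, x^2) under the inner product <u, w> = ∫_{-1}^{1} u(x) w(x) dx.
g(x) = x^2 + 3*x/5 + 3

The best approximation g ∈ W is the orthogonal projection of f onto W. Writing g = a_0 + a_1 x + a_2 x^2, the coefficients solve the normal equations G · a = b where
  G_{ij} = <φ_i, φ_j> and b_i = <f, φ_i>, with φ_0 = 1, φ_1 = x, φ_2 = x^2.
G =
  [2, 0, 2/3]
  [0, 2/3, 0]
  [2/3, 0, 2/5],
b = (20/3, 2/5, 12/5).
Solving gives a_0 = 3, a_1 = 3/5, a_2 = 1, so
  g(x) = x^2 + 3*x/5 + 3.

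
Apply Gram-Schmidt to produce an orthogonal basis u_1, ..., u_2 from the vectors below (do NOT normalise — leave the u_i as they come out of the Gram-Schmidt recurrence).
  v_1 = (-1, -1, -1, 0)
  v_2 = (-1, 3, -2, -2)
Orthogonal basis:
  u_1 = (-1, -1, -1, 0)
  u_2 = (-1, 3, -2, -2)

Apply the Gram-Schmidt recurrence
  u_1 = v_1
  u_i = v_i − Σ_{j<i} ((v_i · u_j) / (u_j · u_j)) · u_j.

Step by step this gives:
  u_1 = (-1, -1, -1, 0)
  u_2 = (-1, 3, -2, -2)

Orthogonality check:
  u_2 · u_1 = 0 (should be 0)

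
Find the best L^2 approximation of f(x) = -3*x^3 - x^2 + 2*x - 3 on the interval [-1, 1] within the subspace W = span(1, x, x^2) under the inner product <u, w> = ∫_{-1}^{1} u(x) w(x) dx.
g(x) = -x^2 + x/5 - 3

The best approximation g ∈ W is the orthogonal projection of f onto W. Writing g = a_0 + a_1 x + a_2 x^2, the coefficients solve the normal equations G · a = b where
  G_{ij} = <φ_i, φ_j> and b_i = <f, φ_i>, with φ_0 = 1, φ_1 = x, φ_2 = x^2.
G =
  [2, 0, 2/3]
  [0, 2/3, 0]
  [2/3, 0, 2/5],
b = (-20/3, 2/15, -12/5).
Solving gives a_0 = -3, a_1 = 1/5, a_2 = -1, so
  g(x) = -x^2 + x/5 - 3.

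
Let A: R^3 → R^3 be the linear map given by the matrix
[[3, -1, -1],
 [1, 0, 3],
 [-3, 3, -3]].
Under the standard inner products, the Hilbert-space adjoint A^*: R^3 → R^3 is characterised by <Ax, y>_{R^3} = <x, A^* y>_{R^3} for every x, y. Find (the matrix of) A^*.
A^* = A^T =
[[3, 1, -3],
 [-1, 0, 3],
 [-1, 3, -3]]

For real matrices with standard dot products, the defining identity <Ax, y> = <x, A^* y> gives (Ax)^T y = x^T (A^*) y, i.e. x^T A^T y = x^T (A^*) y. Since this holds for all x, y, we must have A^* = A^T. Therefore
A^* =
[[3, 1, -3],
 [-1, 0, 3],
 [-1, 3, -3]].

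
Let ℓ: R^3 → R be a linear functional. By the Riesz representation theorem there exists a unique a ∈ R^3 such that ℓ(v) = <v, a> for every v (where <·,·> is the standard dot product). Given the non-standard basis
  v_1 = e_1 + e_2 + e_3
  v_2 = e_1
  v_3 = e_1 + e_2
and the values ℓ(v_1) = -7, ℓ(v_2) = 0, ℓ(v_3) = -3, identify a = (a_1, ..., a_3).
a = (0, -3, -4)

Write a = (a_1, ..., a_3) in the standard basis. For each basis vector v_i, ℓ(v_i) = <v_i, a> is a linear equation in the a_j's. Collect the n equations into a matrix system V a = ℓ, where row i of V is v_i (expressed in the standard basis). Since V is invertible (lower-triangular with 1s on the diagonal, up to permutation), solve by back-substitution:
  V =
[[1, 1, 1],
 [1, 0, 0],
 [1, 1, 0]]
  V a = (-7, 0, -3)
Solving gives a = (0, -3, -4).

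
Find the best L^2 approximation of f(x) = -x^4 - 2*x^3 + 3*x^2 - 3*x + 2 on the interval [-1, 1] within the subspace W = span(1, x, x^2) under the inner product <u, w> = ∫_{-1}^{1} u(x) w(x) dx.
g(x) = 15*x^2/7 - 21*x/5 + 73/35

The best approximation g ∈ W is the orthogonal projection of f onto W. Writing g = a_0 + a_1 x + a_2 x^2, the coefficients solve the normal equations G · a = b where
  G_{ij} = <φ_i, φ_j> and b_i = <f, φ_i>, with φ_0 = 1, φ_1 = x, φ_2 = x^2.
G =
  [2, 0, 2/3]
  [0, 2/3, 0]
  [2/3, 0, 2/5],
b = (28/5, -14/5, 236/105).
Solving gives a_0 = 73/35, a_1 = -21/5, a_2 = 15/7, so
  g(x) = 15*x^2/7 - 21*x/5 + 73/35.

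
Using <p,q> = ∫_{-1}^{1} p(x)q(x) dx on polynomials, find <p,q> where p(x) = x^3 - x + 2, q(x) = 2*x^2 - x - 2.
<p,q> = -76/15

Expand the product: p(x)·q(x) = 2*x^5 - x^4 - 4*x^3 + 5*x^2 - 4.
∫_{-1}^{1} of each monomial x^k gives [2/(k+1) if k even, 0 if k odd]. Integrating term-by-term (or equivalently evaluating the antiderivative F(x) = x^6/3 - x^5/5 - x^4 + 5*x^3/3 - 4*x at the endpoints):
  F(1) − F(−1) = -16/5 − (28/15) = -76/15.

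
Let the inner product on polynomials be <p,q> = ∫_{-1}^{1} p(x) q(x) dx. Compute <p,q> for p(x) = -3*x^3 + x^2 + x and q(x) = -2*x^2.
<p,q> = -4/5

Expand the product: p(x)·q(x) = 6*x^5 - 2*x^4 - 2*x^3.
∫_{-1}^{1} of each monomial x^k gives [2/(k+1) if k even, 0 if k odd]. Integrating term-by-term (or equivalently evaluating the antiderivative F(x) = x^6 - 2*x^5/5 - x^4/2 at the endpoints):
  F(1) − F(−1) = 1/10 − (9/10) = -4/5.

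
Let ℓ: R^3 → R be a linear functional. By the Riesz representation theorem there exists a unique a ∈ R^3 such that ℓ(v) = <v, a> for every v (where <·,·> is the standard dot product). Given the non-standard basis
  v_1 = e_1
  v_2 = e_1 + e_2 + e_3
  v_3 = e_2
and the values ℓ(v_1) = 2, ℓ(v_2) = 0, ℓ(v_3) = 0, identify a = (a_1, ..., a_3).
a = (2, 0, -2)

Write a = (a_1, ..., a_3) in the standard basis. For each basis vector v_i, ℓ(v_i) = <v_i, a> is a linear equation in the a_j's. Collect the n equations into a matrix system V a = ℓ, where row i of V is v_i (expressed in the standard basis). Since V is invertible (lower-triangular with 1s on the diagonal, up to permutation), solve by back-substitution:
  V =
[[1, 0, 0],
 [1, 1, 1],
 [0, 1, 0]]
  V a = (2, 0, 0)
Solving gives a = (2, 0, -2).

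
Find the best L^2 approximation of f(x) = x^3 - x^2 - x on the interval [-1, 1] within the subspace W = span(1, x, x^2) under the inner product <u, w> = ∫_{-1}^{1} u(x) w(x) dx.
g(x) = -x^2 - 2*x/5

The best approximation g ∈ W is the orthogonal projection of f onto W. Writing g = a_0 + a_1 x + a_2 x^2, the coefficients solve the normal equations G · a = b where
  G_{ij} = <φ_i, φ_j> and b_i = <f, φ_i>, with φ_0 = 1, φ_1 = x, φ_2 = x^2.
G =
  [2, 0, 2/3]
  [0, 2/3, 0]
  [2/3, 0, 2/5],
b = (-2/3, -4/15, -2/5).
Solving gives a_0 = 0, a_1 = -2/5, a_2 = -1, so
  g(x) = -x^2 - 2*x/5.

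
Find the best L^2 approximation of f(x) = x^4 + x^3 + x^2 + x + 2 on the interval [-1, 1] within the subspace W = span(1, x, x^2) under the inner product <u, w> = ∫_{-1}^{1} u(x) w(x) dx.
g(x) = 13*x^2/7 + 8*x/5 + 67/35

The best approximation g ∈ W is the orthogonal projection of f onto W. Writing g = a_0 + a_1 x + a_2 x^2, the coefficients solve the normal equations G · a = b where
  G_{ij} = <φ_i, φ_j> and b_i = <f, φ_i>, with φ_0 = 1, φ_1 = x, φ_2 = x^2.
G =
  [2, 0, 2/3]
  [0, 2/3, 0]
  [2/3, 0, 2/5],
b = (76/15, 16/15, 212/105).
Solving gives a_0 = 67/35, a_1 = 8/5, a_2 = 13/7, so
  g(x) = 13*x^2/7 + 8*x/5 + 67/35.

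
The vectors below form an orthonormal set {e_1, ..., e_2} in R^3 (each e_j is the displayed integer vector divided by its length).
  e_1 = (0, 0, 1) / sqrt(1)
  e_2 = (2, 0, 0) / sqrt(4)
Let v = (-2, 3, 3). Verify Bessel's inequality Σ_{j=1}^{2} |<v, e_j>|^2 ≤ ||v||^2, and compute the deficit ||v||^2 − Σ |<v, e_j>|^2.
Σ |<v, e_j>|^2 = 13; ||v||^2 = 22; deficit = 9

Write each e_j = u_j / sqrt(<u_j, u_j>) where u_j is the displayed integer vector. Then <v, e_j> = <v, u_j> / sqrt(<u_j, u_j>), so |<v, e_j>|^2 = <v, u_j>^2 / <u_j, u_j>.
Coefficients: <v, e_1> = 3/sqrt(1), <v, e_2> = -4/sqrt(4).
Square and sum: Σ |<v, e_j>|^2 = 13.
Compute ||v||^2 = v·v = 22.
Deficit = 22 − 13 = 9 ≥ 0, confirming Bessel's inequality. (The deficit equals ||v − Σ <v,e_j> e_j||^2, the squared distance from v to span{e_j}.)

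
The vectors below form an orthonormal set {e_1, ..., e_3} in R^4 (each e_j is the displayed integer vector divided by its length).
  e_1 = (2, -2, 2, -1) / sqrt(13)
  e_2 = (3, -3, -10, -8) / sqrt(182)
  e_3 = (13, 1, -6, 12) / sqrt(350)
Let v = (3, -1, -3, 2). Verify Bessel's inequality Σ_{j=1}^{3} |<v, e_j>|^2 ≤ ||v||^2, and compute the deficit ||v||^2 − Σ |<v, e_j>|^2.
Σ |<v, e_j>|^2 = 22; ||v||^2 = 23; deficit = 1

Write each e_j = u_j / sqrt(<u_j, u_j>) where u_j is the displayed integer vector. Then <v, e_j> = <v, u_j> / sqrt(<u_j, u_j>), so |<v, e_j>|^2 = <v, u_j>^2 / <u_j, u_j>.
Coefficients: <v, e_1> = 0/sqrt(13), <v, e_2> = 26/sqrt(182), <v, e_3> = 80/sqrt(350).
Square and sum: Σ |<v, e_j>|^2 = 22.
Compute ||v||^2 = v·v = 23.
Deficit = 23 − 22 = 1 ≥ 0, confirming Bessel's inequality. (The deficit equals ||v − Σ <v,e_j> e_j||^2, the squared distance from v to span{e_j}.)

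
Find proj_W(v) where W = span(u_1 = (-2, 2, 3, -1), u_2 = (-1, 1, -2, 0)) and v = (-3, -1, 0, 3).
proj_W(v) = (-29/52, 29/52, -23/52, -5/52)

Set up U = [u_1 | ... | u_2] ∈ R^(4×2). The projector onto W = col(U) is P = U (U^T U)^(-1) U^T.
Compute U^T U =
  [18, -2]
  [-2, 6],
and U^T v = (1, 2).
Solve U^T U · c = U^T v for the coefficients: c = (5/52, 19/52). The projection is proj_W(v) = U c.
Check: (v - proj_W(v)) · u_1 = 0  (should be 0).
Check: (v - proj_W(v)) · u_2 = 0  (should be 0).
Result: proj_W(v) = (-29/52, 29/52, -23/52, -5/52).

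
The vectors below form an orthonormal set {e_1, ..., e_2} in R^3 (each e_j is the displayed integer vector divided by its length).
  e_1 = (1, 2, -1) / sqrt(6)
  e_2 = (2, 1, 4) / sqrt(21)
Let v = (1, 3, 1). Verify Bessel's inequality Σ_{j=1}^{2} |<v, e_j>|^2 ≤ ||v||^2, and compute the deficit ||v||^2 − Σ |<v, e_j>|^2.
Σ |<v, e_j>|^2 = 69/7; ||v||^2 = 11; deficit = 8/7

Write each e_j = u_j / sqrt(<u_j, u_j>) where u_j is the displayed integer vector. Then <v, e_j> = <v, u_j> / sqrt(<u_j, u_j>), so |<v, e_j>|^2 = <v, u_j>^2 / <u_j, u_j>.
Coefficients: <v, e_1> = 6/sqrt(6), <v, e_2> = 9/sqrt(21).
Square and sum: Σ |<v, e_j>|^2 = 69/7.
Compute ||v||^2 = v·v = 11.
Deficit = 11 − 69/7 = 8/7 ≥ 0, confirming Bessel's inequality. (The deficit equals ||v − Σ <v,e_j> e_j||^2, the squared distance from v to span{e_j}.)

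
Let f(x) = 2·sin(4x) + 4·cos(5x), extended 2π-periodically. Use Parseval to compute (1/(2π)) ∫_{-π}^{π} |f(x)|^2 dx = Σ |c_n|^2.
Σ |c_n|^2 = 10

Expand |f|^2 and use orthogonality of {sin(nx), cos(mx)} on [-π, π]:
  ∫_{-π}^{π} sin(nx)^2 dx = π, ∫ cos(mx)^2 dx = π, and cross terms integrate to 0.
So ∫_{-π}^{π} f(x)^2 dx = 2^2 · π + 4^2 · π = (4 + 16)π.
Divide by 2π: (4 + 16)/2 = 10.
By Parseval, this equals Σ |c_n|^2.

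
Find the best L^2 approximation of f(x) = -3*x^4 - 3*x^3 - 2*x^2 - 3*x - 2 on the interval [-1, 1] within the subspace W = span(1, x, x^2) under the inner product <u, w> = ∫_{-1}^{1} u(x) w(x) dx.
g(x) = -32*x^2/7 - 24*x/5 - 61/35

The best approximation g ∈ W is the orthogonal projection of f onto W. Writing g = a_0 + a_1 x + a_2 x^2, the coefficients solve the normal equations G · a = b where
  G_{ij} = <φ_i, φ_j> and b_i = <f, φ_i>, with φ_0 = 1, φ_1 = x, φ_2 = x^2.
G =
  [2, 0, 2/3]
  [0, 2/3, 0]
  [2/3, 0, 2/5],
b = (-98/15, -16/5, -314/105).
Solving gives a_0 = -61/35, a_1 = -24/5, a_2 = -32/7, so
  g(x) = -32*x^2/7 - 24*x/5 - 61/35.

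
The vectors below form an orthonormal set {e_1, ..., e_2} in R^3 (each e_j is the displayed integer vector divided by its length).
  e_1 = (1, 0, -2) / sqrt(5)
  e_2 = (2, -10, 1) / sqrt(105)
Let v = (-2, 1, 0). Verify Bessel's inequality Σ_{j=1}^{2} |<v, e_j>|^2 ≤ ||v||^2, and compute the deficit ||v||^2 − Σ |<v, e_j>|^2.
Σ |<v, e_j>|^2 = 8/3; ||v||^2 = 5; deficit = 7/3

Write each e_j = u_j / sqrt(<u_j, u_j>) where u_j is the displayed integer vector. Then <v, e_j> = <v, u_j> / sqrt(<u_j, u_j>), so |<v, e_j>|^2 = <v, u_j>^2 / <u_j, u_j>.
Coefficients: <v, e_1> = -2/sqrt(5), <v, e_2> = -14/sqrt(105).
Square and sum: Σ |<v, e_j>|^2 = 8/3.
Compute ||v||^2 = v·v = 5.
Deficit = 5 − 8/3 = 7/3 ≥ 0, confirming Bessel's inequality. (The deficit equals ||v − Σ <v,e_j> e_j||^2, the squared distance from v to span{e_j}.)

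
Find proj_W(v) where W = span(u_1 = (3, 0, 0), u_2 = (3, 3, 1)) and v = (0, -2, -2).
proj_W(v) = (0, -12/5, -4/5)

Set up U = [u_1 | ... | u_2] ∈ R^(3×2). The projector onto W = col(U) is P = U (U^T U)^(-1) U^T.
Compute U^T U =
  [9, 9]
  [9, 19],
and U^T v = (0, -8).
Solve U^T U · c = U^T v for the coefficients: c = (4/5, -4/5). The projection is proj_W(v) = U c.
Check: (v - proj_W(v)) · u_1 = 0  (should be 0).
Check: (v - proj_W(v)) · u_2 = 0  (should be 0).
Result: proj_W(v) = (0, -12/5, -4/5).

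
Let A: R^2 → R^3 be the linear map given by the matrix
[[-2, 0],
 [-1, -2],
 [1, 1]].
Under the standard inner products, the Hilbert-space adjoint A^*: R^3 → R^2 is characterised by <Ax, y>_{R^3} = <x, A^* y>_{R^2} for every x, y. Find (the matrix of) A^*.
A^* = A^T =
[[-2, -1, 1],
 [0, -2, 1]]

For real matrices with standard dot products, the defining identity <Ax, y> = <x, A^* y> gives (Ax)^T y = x^T (A^*) y, i.e. x^T A^T y = x^T (A^*) y. Since this holds for all x, y, we must have A^* = A^T. Therefore
A^* =
[[-2, -1, 1],
 [0, -2, 1]].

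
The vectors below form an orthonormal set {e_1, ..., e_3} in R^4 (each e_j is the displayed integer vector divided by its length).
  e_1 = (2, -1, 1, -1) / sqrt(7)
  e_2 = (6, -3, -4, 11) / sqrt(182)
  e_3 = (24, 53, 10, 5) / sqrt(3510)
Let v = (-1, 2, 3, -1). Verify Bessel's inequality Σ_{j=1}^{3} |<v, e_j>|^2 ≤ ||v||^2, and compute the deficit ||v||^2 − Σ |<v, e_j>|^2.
Σ |<v, e_j>|^2 = 1349/135; ||v||^2 = 15; deficit = 676/135

Write each e_j = u_j / sqrt(<u_j, u_j>) where u_j is the displayed integer vector. Then <v, e_j> = <v, u_j> / sqrt(<u_j, u_j>), so |<v, e_j>|^2 = <v, u_j>^2 / <u_j, u_j>.
Coefficients: <v, e_1> = 0/sqrt(7), <v, e_2> = -35/sqrt(182), <v, e_3> = 107/sqrt(3510).
Square and sum: Σ |<v, e_j>|^2 = 1349/135.
Compute ||v||^2 = v·v = 15.
Deficit = 15 − 1349/135 = 676/135 ≥ 0, confirming Bessel's inequality. (The deficit equals ||v − Σ <v,e_j> e_j||^2, the squared distance from v to span{e_j}.)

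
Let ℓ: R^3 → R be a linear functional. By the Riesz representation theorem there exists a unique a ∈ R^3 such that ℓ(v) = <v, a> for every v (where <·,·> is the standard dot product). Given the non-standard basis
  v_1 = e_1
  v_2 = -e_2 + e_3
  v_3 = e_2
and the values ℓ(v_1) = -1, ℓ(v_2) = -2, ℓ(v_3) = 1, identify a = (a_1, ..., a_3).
a = (-1, 1, -1)

Write a = (a_1, ..., a_3) in the standard basis. For each basis vector v_i, ℓ(v_i) = <v_i, a> is a linear equation in the a_j's. Collect the n equations into a matrix system V a = ℓ, where row i of V is v_i (expressed in the standard basis). Since V is invertible (lower-triangular with 1s on the diagonal, up to permutation), solve by back-substitution:
  V =
[[1, 0, 0],
 [0, -1, 1],
 [0, 1, 0]]
  V a = (-1, -2, 1)
Solving gives a = (-1, 1, -1).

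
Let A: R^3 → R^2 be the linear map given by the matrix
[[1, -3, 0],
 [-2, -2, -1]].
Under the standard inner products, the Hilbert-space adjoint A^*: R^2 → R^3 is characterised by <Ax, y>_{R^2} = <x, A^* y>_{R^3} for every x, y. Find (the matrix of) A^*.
A^* = A^T =
[[1, -2],
 [-3, -2],
 [0, -1]]

For real matrices with standard dot products, the defining identity <Ax, y> = <x, A^* y> gives (Ax)^T y = x^T (A^*) y, i.e. x^T A^T y = x^T (A^*) y. Since this holds for all x, y, we must have A^* = A^T. Therefore
A^* =
[[1, -2],
 [-3, -2],
 [0, -1]].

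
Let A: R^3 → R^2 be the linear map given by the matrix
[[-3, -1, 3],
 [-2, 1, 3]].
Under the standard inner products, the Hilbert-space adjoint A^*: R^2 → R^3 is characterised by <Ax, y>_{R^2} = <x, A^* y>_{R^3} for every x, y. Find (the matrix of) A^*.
A^* = A^T =
[[-3, -2],
 [-1, 1],
 [3, 3]]

For real matrices with standard dot products, the defining identity <Ax, y> = <x, A^* y> gives (Ax)^T y = x^T (A^*) y, i.e. x^T A^T y = x^T (A^*) y. Since this holds for all x, y, we must have A^* = A^T. Therefore
A^* =
[[-3, -2],
 [-1, 1],
 [3, 3]].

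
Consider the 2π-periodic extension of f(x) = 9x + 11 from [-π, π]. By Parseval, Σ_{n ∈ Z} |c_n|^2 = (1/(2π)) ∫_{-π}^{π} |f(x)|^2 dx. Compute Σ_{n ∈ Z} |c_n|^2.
Σ |c_n|^2 = 27π^2 + 121

Expand and integrate term by term over [-π, π]:
  ∫ (9x)^2 dx = 81·(2π^3/3); ∫ 2·9·(11)·x dx = 0 (odd integrand); ∫ 11^2 dx = 121·2π.
So (1/(2π)) ∫_{-π}^{π} (9x + 11)^2 dx = 81π^2/3 + 121 = 27π^2 + 121.
Parseval ⇒ Σ |c_n|^2 = 27π^2 + 121.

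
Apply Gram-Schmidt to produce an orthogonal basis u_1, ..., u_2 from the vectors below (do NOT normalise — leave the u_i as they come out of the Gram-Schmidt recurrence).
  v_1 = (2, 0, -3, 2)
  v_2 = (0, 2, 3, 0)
Orthogonal basis:
  u_1 = (2, 0, -3, 2)
  u_2 = (18/17, 2, 24/17, 18/17)

Apply the Gram-Schmidt recurrence
  u_1 = v_1
  u_i = v_i − Σ_{j<i} ((v_i · u_j) / (u_j · u_j)) · u_j.

Step by step this gives:
  u_1 = (2, 0, -3, 2)
  u_2 = (18/17, 2, 24/17, 18/17)

Orthogonality check:
  u_2 · u_1 = 0 (should be 0)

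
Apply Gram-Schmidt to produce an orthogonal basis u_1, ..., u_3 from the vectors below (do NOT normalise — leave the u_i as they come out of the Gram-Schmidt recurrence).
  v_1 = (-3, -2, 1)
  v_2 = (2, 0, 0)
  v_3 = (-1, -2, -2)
Orthogonal basis:
  u_1 = (-3, -2, 1)
  u_2 = (5/7, -6/7, 3/7)
  u_3 = (0, -6/5, -12/5)

Apply the Gram-Schmidt recurrence
  u_1 = v_1
  u_i = v_i − Σ_{j<i} ((v_i · u_j) / (u_j · u_j)) · u_j.

Step by step this gives:
  u_1 = (-3, -2, 1)
  u_2 = (5/7, -6/7, 3/7)
  u_3 = (0, -6/5, -12/5)

Orthogonality check:
  u_2 · u_1 = 0 (should be 0)
  u_3 · u_1 = 0 (should be 0)
  u_3 · u_2 = 0 (should be 0)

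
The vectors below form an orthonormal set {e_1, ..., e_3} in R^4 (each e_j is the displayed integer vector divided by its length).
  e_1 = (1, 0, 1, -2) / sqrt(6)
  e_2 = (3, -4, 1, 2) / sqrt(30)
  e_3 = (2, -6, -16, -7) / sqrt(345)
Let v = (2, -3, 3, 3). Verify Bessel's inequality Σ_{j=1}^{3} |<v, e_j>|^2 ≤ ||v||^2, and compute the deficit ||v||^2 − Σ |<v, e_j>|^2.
Σ |<v, e_j>|^2 = 710/23; ||v||^2 = 31; deficit = 3/23

Write each e_j = u_j / sqrt(<u_j, u_j>) where u_j is the displayed integer vector. Then <v, e_j> = <v, u_j> / sqrt(<u_j, u_j>), so |<v, e_j>|^2 = <v, u_j>^2 / <u_j, u_j>.
Coefficients: <v, e_1> = -1/sqrt(6), <v, e_2> = 27/sqrt(30), <v, e_3> = -47/sqrt(345).
Square and sum: Σ |<v, e_j>|^2 = 710/23.
Compute ||v||^2 = v·v = 31.
Deficit = 31 − 710/23 = 3/23 ≥ 0, confirming Bessel's inequality. (The deficit equals ||v − Σ <v,e_j> e_j||^2, the squared distance from v to span{e_j}.)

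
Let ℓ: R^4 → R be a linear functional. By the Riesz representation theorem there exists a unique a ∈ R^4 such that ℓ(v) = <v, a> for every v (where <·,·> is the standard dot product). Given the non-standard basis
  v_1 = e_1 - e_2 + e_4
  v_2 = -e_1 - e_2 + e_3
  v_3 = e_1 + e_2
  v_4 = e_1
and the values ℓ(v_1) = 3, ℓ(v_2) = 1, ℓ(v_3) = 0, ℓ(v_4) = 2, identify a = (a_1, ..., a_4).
a = (2, -2, 1, -1)

Write a = (a_1, ..., a_4) in the standard basis. For each basis vector v_i, ℓ(v_i) = <v_i, a> is a linear equation in the a_j's. Collect the n equations into a matrix system V a = ℓ, where row i of V is v_i (expressed in the standard basis). Since V is invertible (lower-triangular with 1s on the diagonal, up to permutation), solve by back-substitution:
  V =
[[1, -1, 0, 1],
 [-1, -1, 1, 0],
 [1, 1, 0, 0],
 [1, 0, 0, 0]]
  V a = (3, 1, 0, 2)
Solving gives a = (2, -2, 1, -1).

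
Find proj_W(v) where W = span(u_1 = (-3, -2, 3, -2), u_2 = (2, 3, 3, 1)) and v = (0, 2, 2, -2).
proj_W(v) = (16/573, 494/573, 478/191, -86/573)

Set up U = [u_1 | ... | u_2] ∈ R^(4×2). The projector onto W = col(U) is P = U (U^T U)^(-1) U^T.
Compute U^T U =
  [26, -5]
  [-5, 23],
and U^T v = (6, 10).
Solve U^T U · c = U^T v for the coefficients: c = (188/573, 290/573). The projection is proj_W(v) = U c.
Check: (v - proj_W(v)) · u_1 = 0  (should be 0).
Check: (v - proj_W(v)) · u_2 = 0  (should be 0).
Result: proj_W(v) = (16/573, 494/573, 478/191, -86/573).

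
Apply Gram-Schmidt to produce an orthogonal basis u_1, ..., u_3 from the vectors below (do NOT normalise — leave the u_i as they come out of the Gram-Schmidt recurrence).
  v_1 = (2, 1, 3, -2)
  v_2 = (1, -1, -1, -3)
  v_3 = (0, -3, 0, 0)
Orthogonal basis:
  u_1 = (2, 1, 3, -2)
  u_2 = (5/9, -11/9, -5/3, -23/9)
  u_3 = (3/20, -243/100, 21/20, 51/100)

Apply the Gram-Schmidt recurrence
  u_1 = v_1
  u_i = v_i − Σ_{j<i} ((v_i · u_j) / (u_j · u_j)) · u_j.

Step by step this gives:
  u_1 = (2, 1, 3, -2)
  u_2 = (5/9, -11/9, -5/3, -23/9)
  u_3 = (3/20, -243/100, 21/20, 51/100)

Orthogonality check:
  u_2 · u_1 = 0 (should be 0)
  u_3 · u_1 = 0 (should be 0)
  u_3 · u_2 = 0 (should be 0)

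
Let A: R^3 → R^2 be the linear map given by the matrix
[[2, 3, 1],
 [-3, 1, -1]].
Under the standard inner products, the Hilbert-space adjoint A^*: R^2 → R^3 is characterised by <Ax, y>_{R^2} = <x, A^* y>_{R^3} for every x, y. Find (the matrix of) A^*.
A^* = A^T =
[[2, -3],
 [3, 1],
 [1, -1]]

For real matrices with standard dot products, the defining identity <Ax, y> = <x, A^* y> gives (Ax)^T y = x^T (A^*) y, i.e. x^T A^T y = x^T (A^*) y. Since this holds for all x, y, we must have A^* = A^T. Therefore
A^* =
[[2, -3],
 [3, 1],
 [1, -1]].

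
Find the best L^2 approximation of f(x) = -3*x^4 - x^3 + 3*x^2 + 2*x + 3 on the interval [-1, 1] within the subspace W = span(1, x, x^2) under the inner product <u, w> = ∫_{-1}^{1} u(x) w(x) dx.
g(x) = 3*x^2/7 + 7*x/5 + 114/35

The best approximation g ∈ W is the orthogonal projection of f onto W. Writing g = a_0 + a_1 x + a_2 x^2, the coefficients solve the normal equations G · a = b where
  G_{ij} = <φ_i, φ_j> and b_i = <f, φ_i>, with φ_0 = 1, φ_1 = x, φ_2 = x^2.
G =
  [2, 0, 2/3]
  [0, 2/3, 0]
  [2/3, 0, 2/5],
b = (34/5, 14/15, 82/35).
Solving gives a_0 = 114/35, a_1 = 7/5, a_2 = 3/7, so
  g(x) = 3*x^2/7 + 7*x/5 + 114/35.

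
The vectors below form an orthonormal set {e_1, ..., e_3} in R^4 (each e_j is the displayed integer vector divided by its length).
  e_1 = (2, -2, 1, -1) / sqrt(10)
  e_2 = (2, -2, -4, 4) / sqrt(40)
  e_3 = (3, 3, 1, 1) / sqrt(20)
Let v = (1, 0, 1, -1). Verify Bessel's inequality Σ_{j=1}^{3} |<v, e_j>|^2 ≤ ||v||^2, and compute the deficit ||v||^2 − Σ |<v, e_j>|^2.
Σ |<v, e_j>|^2 = 59/20; ||v||^2 = 3; deficit = 1/20

Write each e_j = u_j / sqrt(<u_j, u_j>) where u_j is the displayed integer vector. Then <v, e_j> = <v, u_j> / sqrt(<u_j, u_j>), so |<v, e_j>|^2 = <v, u_j>^2 / <u_j, u_j>.
Coefficients: <v, e_1> = 4/sqrt(10), <v, e_2> = -6/sqrt(40), <v, e_3> = 3/sqrt(20).
Square and sum: Σ |<v, e_j>|^2 = 59/20.
Compute ||v||^2 = v·v = 3.
Deficit = 3 − 59/20 = 1/20 ≥ 0, confirming Bessel's inequality. (The deficit equals ||v − Σ <v,e_j> e_j||^2, the squared distance from v to span{e_j}.)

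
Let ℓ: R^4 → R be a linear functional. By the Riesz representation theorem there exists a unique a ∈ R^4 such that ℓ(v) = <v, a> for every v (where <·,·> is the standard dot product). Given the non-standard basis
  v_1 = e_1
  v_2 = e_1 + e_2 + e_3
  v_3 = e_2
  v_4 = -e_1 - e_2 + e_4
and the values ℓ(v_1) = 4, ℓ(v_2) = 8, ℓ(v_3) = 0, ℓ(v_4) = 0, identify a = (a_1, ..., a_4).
a = (4, 0, 4, 4)

Write a = (a_1, ..., a_4) in the standard basis. For each basis vector v_i, ℓ(v_i) = <v_i, a> is a linear equation in the a_j's. Collect the n equations into a matrix system V a = ℓ, where row i of V is v_i (expressed in the standard basis). Since V is invertible (lower-triangular with 1s on the diagonal, up to permutation), solve by back-substitution:
  V =
[[1, 0, 0, 0],
 [1, 1, 1, 0],
 [0, 1, 0, 0],
 [-1, -1, 0, 1]]
  V a = (4, 8, 0, 0)
Solving gives a = (4, 0, 4, 4).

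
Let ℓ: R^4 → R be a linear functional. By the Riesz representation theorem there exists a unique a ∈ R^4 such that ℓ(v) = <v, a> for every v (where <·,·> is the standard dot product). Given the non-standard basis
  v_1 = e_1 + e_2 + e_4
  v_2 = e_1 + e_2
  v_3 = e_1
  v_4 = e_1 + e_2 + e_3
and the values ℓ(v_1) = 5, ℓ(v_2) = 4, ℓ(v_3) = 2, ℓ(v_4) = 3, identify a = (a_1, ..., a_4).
a = (2, 2, -1, 1)

Write a = (a_1, ..., a_4) in the standard basis. For each basis vector v_i, ℓ(v_i) = <v_i, a> is a linear equation in the a_j's. Collect the n equations into a matrix system V a = ℓ, where row i of V is v_i (expressed in the standard basis). Since V is invertible (lower-triangular with 1s on the diagonal, up to permutation), solve by back-substitution:
  V =
[[1, 1, 0, 1],
 [1, 1, 0, 0],
 [1, 0, 0, 0],
 [1, 1, 1, 0]]
  V a = (5, 4, 2, 3)
Solving gives a = (2, 2, -1, 1).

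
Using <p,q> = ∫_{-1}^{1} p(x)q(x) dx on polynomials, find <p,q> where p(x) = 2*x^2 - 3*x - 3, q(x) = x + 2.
<p,q> = -34/3

Expand the product: p(x)·q(x) = 2*x^3 + x^2 - 9*x - 6.
∫_{-1}^{1} of each monomial x^k gives [2/(k+1) if k even, 0 if k odd]. Integrating term-by-term (or equivalently evaluating the antiderivative F(x) = x^4/2 + x^3/3 - 9*x^2/2 - 6*x at the endpoints):
  F(1) − F(−1) = -29/3 − (5/3) = -34/3.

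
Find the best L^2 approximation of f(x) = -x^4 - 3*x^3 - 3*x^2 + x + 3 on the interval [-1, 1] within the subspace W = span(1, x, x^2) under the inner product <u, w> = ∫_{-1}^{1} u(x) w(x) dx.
g(x) = -27*x^2/7 - 4*x/5 + 108/35

The best approximation g ∈ W is the orthogonal projection of f onto W. Writing g = a_0 + a_1 x + a_2 x^2, the coefficients solve the normal equations G · a = b where
  G_{ij} = <φ_i, φ_j> and b_i = <f, φ_i>, with φ_0 = 1, φ_1 = x, φ_2 = x^2.
G =
  [2, 0, 2/3]
  [0, 2/3, 0]
  [2/3, 0, 2/5],
b = (18/5, -8/15, 18/35).
Solving gives a_0 = 108/35, a_1 = -4/5, a_2 = -27/7, so
  g(x) = -27*x^2/7 - 4*x/5 + 108/35.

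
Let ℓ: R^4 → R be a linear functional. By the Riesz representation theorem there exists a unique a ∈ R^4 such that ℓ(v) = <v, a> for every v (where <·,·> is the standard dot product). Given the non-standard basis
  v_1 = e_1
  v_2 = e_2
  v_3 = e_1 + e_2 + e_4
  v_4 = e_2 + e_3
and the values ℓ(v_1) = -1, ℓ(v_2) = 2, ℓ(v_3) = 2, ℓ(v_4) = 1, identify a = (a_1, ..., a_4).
a = (-1, 2, -1, 1)

Write a = (a_1, ..., a_4) in the standard basis. For each basis vector v_i, ℓ(v_i) = <v_i, a> is a linear equation in the a_j's. Collect the n equations into a matrix system V a = ℓ, where row i of V is v_i (expressed in the standard basis). Since V is invertible (lower-triangular with 1s on the diagonal, up to permutation), solve by back-substitution:
  V =
[[1, 0, 0, 0],
 [0, 1, 0, 0],
 [1, 1, 0, 1],
 [0, 1, 1, 0]]
  V a = (-1, 2, 2, 1)
Solving gives a = (-1, 2, -1, 1).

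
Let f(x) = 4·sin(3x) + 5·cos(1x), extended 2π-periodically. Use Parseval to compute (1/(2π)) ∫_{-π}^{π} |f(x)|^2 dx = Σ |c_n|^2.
Σ |c_n|^2 = 41/2

Expand |f|^2 and use orthogonality of {sin(nx), cos(mx)} on [-π, π]:
  ∫_{-π}^{π} sin(nx)^2 dx = π, ∫ cos(mx)^2 dx = π, and cross terms integrate to 0.
So ∫_{-π}^{π} f(x)^2 dx = 4^2 · π + 5^2 · π = (16 + 25)π.
Divide by 2π: (16 + 25)/2 = 41/2.
By Parseval, this equals Σ |c_n|^2.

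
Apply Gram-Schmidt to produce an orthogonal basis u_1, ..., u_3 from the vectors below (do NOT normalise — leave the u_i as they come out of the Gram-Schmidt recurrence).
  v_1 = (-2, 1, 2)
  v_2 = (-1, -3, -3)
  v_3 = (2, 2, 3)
Orthogonal basis:
  u_1 = (-2, 1, 2)
  u_2 = (-23/9, -20/9, -13/9)
  u_3 = (33/122, -44/61, 77/122)

Apply the Gram-Schmidt recurrence
  u_1 = v_1
  u_i = v_i − Σ_{j<i} ((v_i · u_j) / (u_j · u_j)) · u_j.

Step by step this gives:
  u_1 = (-2, 1, 2)
  u_2 = (-23/9, -20/9, -13/9)
  u_3 = (33/122, -44/61, 77/122)

Orthogonality check:
  u_2 · u_1 = 0 (should be 0)
  u_3 · u_1 = 0 (should be 0)
  u_3 · u_2 = 0 (should be 0)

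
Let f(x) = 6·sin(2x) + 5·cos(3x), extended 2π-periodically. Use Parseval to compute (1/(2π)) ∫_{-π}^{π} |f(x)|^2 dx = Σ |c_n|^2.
Σ |c_n|^2 = 61/2

Expand |f|^2 and use orthogonality of {sin(nx), cos(mx)} on [-π, π]:
  ∫_{-π}^{π} sin(nx)^2 dx = π, ∫ cos(mx)^2 dx = π, and cross terms integrate to 0.
So ∫_{-π}^{π} f(x)^2 dx = 6^2 · π + 5^2 · π = (36 + 25)π.
Divide by 2π: (36 + 25)/2 = 61/2.
By Parseval, this equals Σ |c_n|^2.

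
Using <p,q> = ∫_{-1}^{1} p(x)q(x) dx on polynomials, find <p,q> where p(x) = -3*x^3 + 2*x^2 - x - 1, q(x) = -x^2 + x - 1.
<p,q> = -4/3

Expand the product: p(x)·q(x) = 3*x^5 - 5*x^4 + 6*x^3 - 2*x^2 + 1.
∫_{-1}^{1} of each monomial x^k gives [2/(k+1) if k even, 0 if k odd]. Integrating term-by-term (or equivalently evaluating the antiderivative F(x) = x^6/2 - x^5 + 3*x^4/2 - 2*x^3/3 + x at the endpoints):
  F(1) − F(−1) = 4/3 − (8/3) = -4/3.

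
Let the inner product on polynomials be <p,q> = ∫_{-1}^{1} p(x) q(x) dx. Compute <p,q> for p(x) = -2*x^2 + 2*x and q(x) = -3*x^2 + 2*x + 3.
<p,q> = 16/15

Expand the product: p(x)·q(x) = 6*x^4 - 10*x^3 - 2*x^2 + 6*x.
∫_{-1}^{1} of each monomial x^k gives [2/(k+1) if k even, 0 if k odd]. Integrating term-by-term (or equivalently evaluating the antiderivative F(x) = 6*x^5/5 - 5*x^4/2 - 2*x^3/3 + 3*x^2 at the endpoints):
  F(1) − F(−1) = 31/30 − (-1/30) = 16/15.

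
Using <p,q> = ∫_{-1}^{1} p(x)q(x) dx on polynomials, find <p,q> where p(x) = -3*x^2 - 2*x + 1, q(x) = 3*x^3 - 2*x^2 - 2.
<p,q> = -4/3

Expand the product: p(x)·q(x) = -9*x^5 + 7*x^3 + 4*x^2 + 4*x - 2.
∫_{-1}^{1} of each monomial x^k gives [2/(k+1) if k even, 0 if k odd]. Integrating term-by-term (or equivalently evaluating the antiderivative F(x) = -3*x^6/2 + 7*x^4/4 + 4*x^3/3 + 2*x^2 - 2*x at the endpoints):
  F(1) − F(−1) = 19/12 − (35/12) = -4/3.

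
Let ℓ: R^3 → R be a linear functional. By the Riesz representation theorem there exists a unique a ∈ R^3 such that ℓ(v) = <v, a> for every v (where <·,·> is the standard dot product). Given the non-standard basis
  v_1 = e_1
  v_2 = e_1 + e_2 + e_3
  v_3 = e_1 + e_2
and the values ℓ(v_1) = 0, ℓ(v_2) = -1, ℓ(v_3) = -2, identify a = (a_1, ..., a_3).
a = (0, -2, 1)

Write a = (a_1, ..., a_3) in the standard basis. For each basis vector v_i, ℓ(v_i) = <v_i, a> is a linear equation in the a_j's. Collect the n equations into a matrix system V a = ℓ, where row i of V is v_i (expressed in the standard basis). Since V is invertible (lower-triangular with 1s on the diagonal, up to permutation), solve by back-substitution:
  V =
[[1, 0, 0],
 [1, 1, 1],
 [1, 1, 0]]
  V a = (0, -1, -2)
Solving gives a = (0, -2, 1).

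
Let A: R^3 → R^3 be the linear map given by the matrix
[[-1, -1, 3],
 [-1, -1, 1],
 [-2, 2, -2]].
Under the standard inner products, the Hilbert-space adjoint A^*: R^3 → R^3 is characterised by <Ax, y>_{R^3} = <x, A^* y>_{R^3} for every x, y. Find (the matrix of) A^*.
A^* = A^T =
[[-1, -1, -2],
 [-1, -1, 2],
 [3, 1, -2]]

For real matrices with standard dot products, the defining identity <Ax, y> = <x, A^* y> gives (Ax)^T y = x^T (A^*) y, i.e. x^T A^T y = x^T (A^*) y. Since this holds for all x, y, we must have A^* = A^T. Therefore
A^* =
[[-1, -1, -2],
 [-1, -1, 2],
 [3, 1, -2]].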